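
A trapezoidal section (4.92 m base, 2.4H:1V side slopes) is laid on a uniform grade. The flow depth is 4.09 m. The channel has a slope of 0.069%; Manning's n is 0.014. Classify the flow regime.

subcritical

With bottom width b = 4.92 m and side slope z = 2.4: A = (b + zy)y = (4.92 + 2.4×4.09)×4.09 = 60.27 m²; P = b + 2y√(1+z²) = 4.92 + 2×4.09×2.6 = 26.19 m.
Hydraulic radius R = A/P = 60.27/26.19 = 2.301 m.
V = (1/n) R^(2/3) √S = (1/0.014) × 2.301^(2/3) × √0.00069 = 3.271 m/s. Hydraulic depth D_h = A/T = 60.27/24.55 = 2.455 m.
Froude number Fr = V/√(g·D_h) = 3.271/√(9.81×2.455) = 0.666, which is less than 1, so the flow is subcritical.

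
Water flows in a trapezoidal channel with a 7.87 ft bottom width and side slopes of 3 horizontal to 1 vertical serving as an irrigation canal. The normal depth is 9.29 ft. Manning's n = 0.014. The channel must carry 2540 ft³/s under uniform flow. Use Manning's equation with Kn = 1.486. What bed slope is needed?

With bottom width b = 7.87 ft and side slope z = 3: A = (b + zy)y = (7.87 + 3×9.29)×9.29 = 332 ft²; P = b + 2y√(1+z²) = 7.87 + 2×9.29×3.162 = 66.63 ft.
Hydraulic radius R = A/P = 332/66.63 = 4.983 ft.
From Manning's equation, S = [nQ / (1.486 A R^(2/3))]² = [0.014 × 2540 / (1.486 × 332 × 4.983^(2/3))]² = 0.00061.

S = 0.00061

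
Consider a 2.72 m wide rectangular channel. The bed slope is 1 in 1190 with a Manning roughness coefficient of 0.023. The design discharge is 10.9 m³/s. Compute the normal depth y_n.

Manning's equation rearranged: A R^(2/3) = nQ / (1·√S) = 0.023 × 10.9 / (√0.0008403) = 8.648.
Trying y = 2.67 m: A R^(2/3) = 6.775 — low.
Trying y = 3.8 m: A R^(2/3) = 10.35 — high.
Trying y = 3.27 m: A R^(2/3) = 8.659 — ≈ 8.648.

y_n = 3.27 m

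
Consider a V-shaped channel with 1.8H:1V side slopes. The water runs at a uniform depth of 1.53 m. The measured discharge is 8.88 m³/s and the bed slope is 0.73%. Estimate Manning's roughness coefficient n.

n = 0.031

For a triangular section with side slope z = 1.8: A = zy² = 1.8×1.53² = 4.214 m²; P = 2y√(1+z²) = 2×1.53×2.059 = 6.301 m.
Hydraulic radius R = A/P = 4.214/6.301 = 0.6687 m.
Rearranging Manning's equation: n = (1/Q) A R^(2/3) S^(1/2) = (1/8.88) × 4.214 × 0.6687^(2/3) × √0.0073 = 0.031.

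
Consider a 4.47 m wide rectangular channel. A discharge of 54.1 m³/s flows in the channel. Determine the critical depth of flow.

For a rectangular channel, critical depth y_c = (q²/g)^(1/3) where q = Q/b = 54.1/4.47 = 12.1 m²/s.
So y_c = (12.1²/9.81)^(1/3) = 2.46 m.

y_c = 2.46 m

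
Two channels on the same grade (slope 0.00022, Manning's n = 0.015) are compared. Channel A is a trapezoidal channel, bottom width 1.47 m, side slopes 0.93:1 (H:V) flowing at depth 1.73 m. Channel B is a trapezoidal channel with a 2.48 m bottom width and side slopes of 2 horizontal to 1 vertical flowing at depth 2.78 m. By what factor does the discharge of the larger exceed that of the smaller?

Channel A: With bottom width b = 1.47 m and side slope z = 0.93: A = (b + zy)y = (1.47 + 0.93×1.73)×1.73 = 5.326 m²; P = b + 2y√(1+z²) = 1.47 + 2×1.73×1.366 = 6.195 m. Hydraulic radius R = A/P = 5.326/6.195 = 0.8598 m. Q_A = (1/0.015)·5.326·0.8598^(2/3)·√0.00022 = 4.762 m³/s.
Channel B: With bottom width b = 2.48 m and side slope z = 2: A = (b + zy)y = (2.48 + 2×2.78)×2.78 = 22.35 m²; P = b + 2y√(1+z²) = 2.48 + 2×2.78×2.236 = 14.91 m. Hydraulic radius R = A/P = 22.35/14.91 = 1.499 m. Q_B = (1/0.015)·22.35·1.499^(2/3)·√0.00022 = 28.95 m³/s.
The larger discharge is 28.95 m³/s and the smaller is 4.762 m³/s; the ratio is 6.08.

6.08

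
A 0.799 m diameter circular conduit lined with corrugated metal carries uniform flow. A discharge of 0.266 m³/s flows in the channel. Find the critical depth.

At critical depth, Q² T / (g A³) = 1, i.e. A³/T = Q²/g = 0.266²/9.81 = 0.007213.
Try y = 0.357 m: A³/T = 0.01283 — too large.
Try y = 0.243 m: A³/T = 0.002916 — too small.
Try y = 0.307 m: A³/T = 0.00719 — ≈ 0.007213.

y_c = 0.307 m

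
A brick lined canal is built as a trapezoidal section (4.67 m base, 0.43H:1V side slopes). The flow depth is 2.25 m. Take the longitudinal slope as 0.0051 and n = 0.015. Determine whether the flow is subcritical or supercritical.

supercritical

With bottom width b = 4.67 m and side slope z = 0.43: A = (b + zy)y = (4.67 + 0.43×2.25)×2.25 = 12.68 m²; P = b + 2y√(1+z²) = 4.67 + 2×2.25×1.089 = 9.568 m.
Hydraulic radius R = A/P = 12.68/9.568 = 1.326 m.
V = (1/n) R^(2/3) √S = (1/0.015) × 1.326^(2/3) × √0.0051 = 5.745 m/s. Hydraulic depth D_h = A/T = 12.68/6.605 = 1.92 m.
Froude number Fr = V/√(g·D_h) = 5.745/√(9.81×1.92) = 1.32, which is greater than 1, so the flow is supercritical.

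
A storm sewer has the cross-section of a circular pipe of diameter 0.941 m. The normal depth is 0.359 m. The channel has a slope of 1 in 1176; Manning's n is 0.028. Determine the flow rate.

For a circular section of diameter D = 0.941 m at depth y = 0.359 m, the central angle is θ = 2 arccos(1 − 2y/D) = 2.663 rad. Then A = (D²/8)(θ − sin θ) = 0.2438 m² and P = Dθ/2 = 1.253 m.
Hydraulic radius R = A/P = 0.2438/1.253 = 0.1946 m.
Manning's equation: Q = (1/n) A R^(2/3) S^(1/2) = (1/0.028) × 0.2438 × 0.1946^(2/3) × 0.0008503^(1/2) = 0.0853 m³/s.

Q = 0.0853 m³/s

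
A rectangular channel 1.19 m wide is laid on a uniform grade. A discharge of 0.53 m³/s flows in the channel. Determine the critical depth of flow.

For a rectangular channel, critical depth y_c = (q²/g)^(1/3) where q = Q/b = 0.53/1.19 = 0.4454 m²/s.
So y_c = (0.4454²/9.81)^(1/3) = 0.272 m.

y_c = 0.272 m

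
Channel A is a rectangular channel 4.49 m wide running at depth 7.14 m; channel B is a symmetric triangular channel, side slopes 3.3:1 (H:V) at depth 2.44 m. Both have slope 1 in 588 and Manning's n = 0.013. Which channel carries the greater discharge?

channel A

Channel A: Flow area A = b·y = 4.49 × 7.14 = 32.06 m². Wetted perimeter P = b + 2y = 4.49 + 2×7.14 = 18.77 m. Hydraulic radius R = A/P = 32.06/18.77 = 1.708 m. Q_A = (1/0.013)·32.06·1.708^(2/3)·√0.001701 = 145.3 m³/s.
Channel B: For a triangular section with side slope z = 3.3: A = zy² = 3.3×2.44² = 19.65 m²; P = 2y√(1+z²) = 2×2.44×3.448 = 16.83 m. Hydraulic radius R = A/P = 19.65/16.83 = 1.168 m. Q_B = (1/0.013)·19.65·1.168^(2/3)·√0.001701 = 69.11 m³/s.
Q_A = 145.3 m³/s vs Q_B = 69.11 m³/s, so channel A carries more.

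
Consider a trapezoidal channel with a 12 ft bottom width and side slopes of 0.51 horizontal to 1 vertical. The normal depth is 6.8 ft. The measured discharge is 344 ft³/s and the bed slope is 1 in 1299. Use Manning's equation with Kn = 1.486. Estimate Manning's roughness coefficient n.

With bottom width b = 12 ft and side slope z = 0.51: A = (b + zy)y = (12 + 0.51×6.8)×6.8 = 105.2 ft²; P = b + 2y√(1+z²) = 12 + 2×6.8×1.123 = 27.27 ft.
Hydraulic radius R = A/P = 105.2/27.27 = 3.858 ft.
Rearranging Manning's equation: n = (1.486/Q) A R^(2/3) S^(1/2) = (1.486/344) × 105.2 × 3.858^(2/3) × √0.0007698 = 0.031.

n = 0.031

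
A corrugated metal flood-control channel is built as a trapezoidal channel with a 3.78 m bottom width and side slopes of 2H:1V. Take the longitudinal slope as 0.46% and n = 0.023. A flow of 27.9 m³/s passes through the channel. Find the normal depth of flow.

Manning's equation rearranged: A R^(2/3) = nQ / (1·√S) = 0.023 × 27.9 / (√0.0046) = 9.461.
Try y = 1.58 m: A R^(2/3) = 11.05 — over.
Try y = 1.04 m: A R^(2/3) = 4.909 — short.
Try y = 1.46 m: A R^(2/3) = 9.446 — close enough.

y_n = 1.46 m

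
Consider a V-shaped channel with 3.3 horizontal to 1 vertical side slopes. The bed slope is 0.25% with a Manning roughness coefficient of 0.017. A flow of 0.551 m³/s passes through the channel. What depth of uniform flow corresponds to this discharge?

y_n = 0.41 m

Manning's equation rearranged: A R^(2/3) = nQ / (1·√S) = 0.017 × 0.551 / (√0.0025) = 0.1873.
At y = 0.499 m: A R^(2/3) = 0.3163 — over.
At y = 0.287 m: A R^(2/3) = 0.07235 — short.
At y = 0.41 m: A R^(2/3) = 0.1873 — ≈ 0.1873.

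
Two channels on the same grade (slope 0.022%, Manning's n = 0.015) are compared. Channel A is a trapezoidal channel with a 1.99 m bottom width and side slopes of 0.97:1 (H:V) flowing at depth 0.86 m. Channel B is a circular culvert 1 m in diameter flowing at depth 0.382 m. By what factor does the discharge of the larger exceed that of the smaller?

17

Channel A: With bottom width b = 1.99 m and side slope z = 0.97: A = (b + zy)y = (1.99 + 0.97×0.86)×0.86 = 2.429 m²; P = b + 2y√(1+z²) = 1.99 + 2×0.86×1.393 = 4.386 m. Hydraulic radius R = A/P = 2.429/4.386 = 0.5537 m. Q_A = (1/0.015)·2.429·0.5537^(2/3)·√0.00022 = 1.62 m³/s.
Channel B: For a circular section of diameter D = 1 m at depth y = 0.382 m, the central angle is θ = 2 arccos(1 − 2y/D) = 2.665 rad. Then A = (D²/8)(θ − sin θ) = 0.2758 m² and P = Dθ/2 = 1.333 m. Hydraulic radius R = A/P = 0.2758/1.333 = 0.207 m. Q_B = (1/0.015)·0.2758·0.207^(2/3)·√0.00022 = 0.09543 m³/s.
The larger discharge is 1.62 m³/s and the smaller is 0.09543 m³/s; the ratio is 17.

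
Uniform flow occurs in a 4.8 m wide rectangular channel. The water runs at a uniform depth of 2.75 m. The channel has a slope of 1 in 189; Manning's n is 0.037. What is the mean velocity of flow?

Flow area A = b·y = 4.8 × 2.75 = 13.2 m². Wetted perimeter P = b + 2y = 4.8 + 2×2.75 = 10.3 m.
Hydraulic radius R = A/P = 13.2/10.3 = 1.282 m.
From Manning's equation, V = (1/n) R^(2/3) S^(1/2) = (1/0.037) × 1.282^(2/3) × 0.005291^(1/2) = 2.32 m/s.

V = 2.32 m/s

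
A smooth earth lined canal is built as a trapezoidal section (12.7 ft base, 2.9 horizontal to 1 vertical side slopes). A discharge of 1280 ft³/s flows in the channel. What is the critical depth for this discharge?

At critical depth, Q² T / (g A³) = 1, i.e. A³/T = Q²/g = 1280²/32.2 = 50880.
Try y = 5.42 ft: A³/T = 82790 — over.
Try y = 4.18 ft: A³/T = 30230 — short.
Try y = 4.79 ft: A³/T = 51040 — matches.

y_c = 4.79 ft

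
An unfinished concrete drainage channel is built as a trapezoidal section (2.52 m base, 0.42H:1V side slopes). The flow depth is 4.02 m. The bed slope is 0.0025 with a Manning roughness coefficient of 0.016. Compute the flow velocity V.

V = 4.1 m/s

With bottom width b = 2.52 m and side slope z = 0.42: A = (b + zy)y = (2.52 + 0.42×4.02)×4.02 = 16.92 m²; P = b + 2y√(1+z²) = 2.52 + 2×4.02×1.085 = 11.24 m.
Hydraulic radius R = A/P = 16.92/11.24 = 1.505 m.
From Manning's equation, V = (1/n) R^(2/3) S^(1/2) = (1/0.016) × 1.505^(2/3) × 0.0025^(1/2) = 4.1 m/s.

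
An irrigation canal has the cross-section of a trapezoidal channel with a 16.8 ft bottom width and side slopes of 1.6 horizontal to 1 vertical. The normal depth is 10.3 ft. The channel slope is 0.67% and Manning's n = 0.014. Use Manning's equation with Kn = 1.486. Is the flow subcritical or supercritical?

supercritical

With bottom width b = 16.8 ft and side slope z = 1.6: A = (b + zy)y = (16.8 + 1.6×10.3)×10.3 = 342.8 ft²; P = b + 2y√(1+z²) = 16.8 + 2×10.3×1.887 = 55.67 ft.
Hydraulic radius R = A/P = 342.8/55.67 = 6.158 ft.
V = (1.486/n) R^(2/3) √S = (1.486/0.014) × 6.158^(2/3) × √0.0067 = 29.19 ft/s. Hydraulic depth D_h = A/T = 342.8/49.76 = 6.889 ft.
Froude number Fr = V/√(g·D_h) = 29.19/√(32.2×6.889) = 1.96, which is greater than 1, so the flow is supercritical.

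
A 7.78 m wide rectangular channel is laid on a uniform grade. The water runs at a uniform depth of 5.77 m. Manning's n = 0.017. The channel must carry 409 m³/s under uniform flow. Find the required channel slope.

S = 0.0078

Flow area A = b·y = 7.78 × 5.77 = 44.89 m². Wetted perimeter P = b + 2y = 7.78 + 2×5.77 = 19.32 m.
Hydraulic radius R = A/P = 44.89/19.32 = 2.324 m.
From Manning's equation, S = [nQ / (1 A R^(2/3))]² = [0.017 × 409 / (1 × 44.89 × 2.324^(2/3))]² = 0.0078.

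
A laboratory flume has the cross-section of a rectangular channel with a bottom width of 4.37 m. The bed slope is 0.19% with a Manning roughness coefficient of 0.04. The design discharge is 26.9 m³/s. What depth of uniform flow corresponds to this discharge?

Manning's equation rearranged: A R^(2/3) = nQ / (1·√S) = 0.04 × 26.9 / (√0.0019) = 24.69.
Trying y = 4.86 m: A R^(2/3) = 27.92 — over.
Trying y = 4.39 m: A R^(2/3) = 24.68 — matches.

y_n = 4.39 m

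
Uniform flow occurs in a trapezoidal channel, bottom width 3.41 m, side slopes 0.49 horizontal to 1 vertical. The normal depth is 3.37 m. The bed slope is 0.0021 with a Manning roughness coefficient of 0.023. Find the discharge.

With bottom width b = 3.41 m and side slope z = 0.49: A = (b + zy)y = (3.41 + 0.49×3.37)×3.37 = 17.06 m²; P = b + 2y√(1+z²) = 3.41 + 2×3.37×1.114 = 10.92 m.
Hydraulic radius R = A/P = 17.06/10.92 = 1.563 m.
Manning's equation: Q = (1/n) A R^(2/3) S^(1/2) = (1/0.023) × 17.06 × 1.563^(2/3) × 0.0021^(1/2) = 45.8 m³/s.

Q = 45.8 m³/s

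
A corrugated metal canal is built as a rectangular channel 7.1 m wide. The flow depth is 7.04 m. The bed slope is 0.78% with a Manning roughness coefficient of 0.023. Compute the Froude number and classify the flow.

Flow area A = b·y = 7.1 × 7.04 = 49.98 m². Wetted perimeter P = b + 2y = 7.1 + 2×7.04 = 21.18 m.
Hydraulic radius R = A/P = 49.98/21.18 = 2.36 m.
V = (1/n) R^(2/3) √S = (1/0.023) × 2.36^(2/3) × √0.0078 = 6.806 m/s. Hydraulic depth D_h = A/T = 49.98/7.1 = 7.04 m.
Froude number Fr = V/√(g·D_h) = 6.806/√(9.81×7.04) = 0.819, which is less than 1, so the flow is subcritical.

subcritical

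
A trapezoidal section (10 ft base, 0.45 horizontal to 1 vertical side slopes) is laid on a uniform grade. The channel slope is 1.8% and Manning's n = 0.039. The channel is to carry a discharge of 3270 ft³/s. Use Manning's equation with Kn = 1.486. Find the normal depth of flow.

Manning's equation rearranged: A R^(2/3) = nQ / (1.486·√S) = 0.039 × 3270 / (1.486 × √0.018) = 639.7.
Trying y = 15.1 ft: A R^(2/3) = 826.3 — high.
Trying y = 13.1 ft: A R^(2/3) = 639 — close enough.

y_n = 13.1 ft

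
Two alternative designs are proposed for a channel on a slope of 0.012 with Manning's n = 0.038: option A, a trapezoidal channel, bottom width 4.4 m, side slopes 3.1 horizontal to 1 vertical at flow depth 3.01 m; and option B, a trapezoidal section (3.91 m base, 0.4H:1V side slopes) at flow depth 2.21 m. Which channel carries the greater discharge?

Channel A: With bottom width b = 4.4 m and side slope z = 3.1: A = (b + zy)y = (4.4 + 3.1×3.01)×3.01 = 41.33 m²; P = b + 2y√(1+z²) = 4.4 + 2×3.01×3.257 = 24.01 m. Hydraulic radius R = A/P = 41.33/24.01 = 1.721 m. Q_A = (1/0.038)·41.33·1.721^(2/3)·√0.012 = 171.1 m³/s.
Channel B: With bottom width b = 3.91 m and side slope z = 0.4: A = (b + zy)y = (3.91 + 0.4×2.21)×2.21 = 10.59 m²; P = b + 2y√(1+z²) = 3.91 + 2×2.21×1.077 = 8.67 m. Hydraulic radius R = A/P = 10.59/8.67 = 1.222 m. Q_B = (1/0.038)·10.59·1.222^(2/3)·√0.012 = 34.91 m³/s.
Q_A = 171.1 m³/s vs Q_B = 34.91 m³/s, so channel A carries more.

channel A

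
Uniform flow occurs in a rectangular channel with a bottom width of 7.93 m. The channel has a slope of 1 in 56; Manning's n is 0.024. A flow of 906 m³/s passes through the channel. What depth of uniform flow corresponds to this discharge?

Manning's equation rearranged: A R^(2/3) = nQ / (1·√S) = 0.024 × 906 / (√0.01786) = 162.7.
At y = 11.2 m: A R^(2/3) = 181.8 — too large.
At y = 7.09 m: A R^(2/3) = 104.7 — too small.
At y = 10.2 m: A R^(2/3) = 162.8 — close enough.

y_n = 10.2 m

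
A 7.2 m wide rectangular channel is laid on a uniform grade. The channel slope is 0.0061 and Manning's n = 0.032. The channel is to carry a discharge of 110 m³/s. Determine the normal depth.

Manning's equation rearranged: A R^(2/3) = nQ / (1·√S) = 0.032 × 110 / (√0.0061) = 45.07.
At y = 5.17 m: A R^(2/3) = 61.47 — over.
At y = 4.07 m: A R^(2/3) = 45.12 — ≈ 45.07.

y_n = 4.07 m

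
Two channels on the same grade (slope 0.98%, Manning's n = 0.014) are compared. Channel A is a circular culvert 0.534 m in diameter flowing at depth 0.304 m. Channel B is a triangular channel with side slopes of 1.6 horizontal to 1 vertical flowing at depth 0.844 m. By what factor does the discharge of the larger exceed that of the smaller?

Channel A: For a circular section of diameter D = 0.534 m at depth y = 0.304 m, the central angle is θ = 2 arccos(1 − 2y/D) = 3.42 rad. Then A = (D²/8)(θ − sin θ) = 0.1317 m² and P = Dθ/2 = 0.913 m. Hydraulic radius R = A/P = 0.1317/0.913 = 0.1442 m. Q_A = (1/0.014)·0.1317·0.1442^(2/3)·√0.0098 = 0.2561 m³/s.
Channel B: For a triangular section with side slope z = 1.6: A = zy² = 1.6×0.844² = 1.14 m²; P = 2y√(1+z²) = 2×0.844×1.887 = 3.185 m. Hydraulic radius R = A/P = 1.14/3.185 = 0.3579 m. Q_B = (1/0.014)·1.14·0.3579^(2/3)·√0.0098 = 4.062 m³/s.
The larger discharge is 4.062 m³/s and the smaller is 0.2561 m³/s; the ratio is 15.9.

15.9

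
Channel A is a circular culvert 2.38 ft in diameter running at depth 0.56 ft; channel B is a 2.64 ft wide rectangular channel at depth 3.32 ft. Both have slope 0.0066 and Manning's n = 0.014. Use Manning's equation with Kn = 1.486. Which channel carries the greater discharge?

channel B

Channel A: For a circular section of diameter D = 2.38 ft at depth y = 0.56 ft, the central angle is θ = 2 arccos(1 − 2y/D) = 2.026 rad. Then A = (D²/8)(θ − sin θ) = 0.7983 ft² and P = Dθ/2 = 2.411 ft. Hydraulic radius R = A/P = 0.7983/2.411 = 0.3312 ft. Q_A = (1.486/0.014)·0.7983·0.3312^(2/3)·√0.0066 = 3.295 ft³/s.
Channel B: Flow area A = b·y = 2.64 × 3.32 = 8.765 ft². Wetted perimeter P = b + 2y = 2.64 + 2×3.32 = 9.28 ft. Hydraulic radius R = A/P = 8.765/9.28 = 0.9445 ft. Q_B = (1.486/0.014)·8.765·0.9445^(2/3)·√0.0066 = 72.76 ft³/s.
Q_A = 3.295 ft³/s vs Q_B = 72.76 ft³/s, so channel B carries more.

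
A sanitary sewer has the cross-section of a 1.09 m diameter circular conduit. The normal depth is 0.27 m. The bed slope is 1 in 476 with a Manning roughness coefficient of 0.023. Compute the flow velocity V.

For a circular section of diameter D = 1.09 m at depth y = 0.27 m, the central angle is θ = 2 arccos(1 − 2y/D) = 2.084 rad. Then A = (D²/8)(θ − sin θ) = 0.1801 m² and P = Dθ/2 = 1.136 m.
Hydraulic radius R = A/P = 0.1801/1.136 = 0.1586 m.
From Manning's equation, V = (1/n) R^(2/3) S^(1/2) = (1/0.023) × 0.1586^(2/3) × 0.002101^(1/2) = 0.584 m/s.

V = 0.584 m/s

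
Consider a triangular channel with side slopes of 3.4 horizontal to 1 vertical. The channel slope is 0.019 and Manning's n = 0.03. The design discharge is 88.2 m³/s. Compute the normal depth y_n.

Manning's equation rearranged: A R^(2/3) = nQ / (1·√S) = 0.03 × 88.2 / (√0.019) = 19.2.
Try y = 1.9 m: A R^(2/3) = 11.54 — too small.
Try y = 2.5 m: A R^(2/3) = 23.99 — too large.
Try y = 2.3 m: A R^(2/3) = 19.2 — matches.

y_n = 2.3 m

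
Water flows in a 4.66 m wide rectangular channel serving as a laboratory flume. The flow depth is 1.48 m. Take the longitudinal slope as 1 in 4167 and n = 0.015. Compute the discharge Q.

Q = 6.66 m³/s

Flow area A = b·y = 4.66 × 1.48 = 6.897 m². Wetted perimeter P = b + 2y = 4.66 + 2×1.48 = 7.62 m.
Hydraulic radius R = A/P = 6.897/7.62 = 0.9051 m.
Manning's equation: Q = (1/n) A R^(2/3) S^(1/2) = (1/0.015) × 6.897 × 0.9051^(2/3) × 0.00024^(1/2) = 6.66 m³/s.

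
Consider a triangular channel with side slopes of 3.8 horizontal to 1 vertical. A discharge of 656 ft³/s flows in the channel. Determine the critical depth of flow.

y_c = 4.5 ft

At critical depth, Q² T / (g A³) = 1, i.e. A³/T = Q²/g = 656²/32.2 = 13360.
Trying y = 5.57 ft: A³/T = 38710 — high.
Trying y = 3.58 ft: A³/T = 4246 — low.
Trying y = 4.5 ft: A³/T = 13320 — ≈ 13360.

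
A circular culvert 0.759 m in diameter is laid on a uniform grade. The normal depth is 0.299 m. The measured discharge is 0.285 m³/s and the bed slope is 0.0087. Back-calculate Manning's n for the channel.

n = 0.016

For a circular section of diameter D = 0.759 m at depth y = 0.299 m, the central angle is θ = 2 arccos(1 − 2y/D) = 2.714 rad. Then A = (D²/8)(θ − sin θ) = 0.1656 m² and P = Dθ/2 = 1.03 m.
Hydraulic radius R = A/P = 0.1656/1.03 = 0.1608 m.
Rearranging Manning's equation: n = (1/Q) A R^(2/3) S^(1/2) = (1/0.285) × 0.1656 × 0.1608^(2/3) × √0.0087 = 0.016.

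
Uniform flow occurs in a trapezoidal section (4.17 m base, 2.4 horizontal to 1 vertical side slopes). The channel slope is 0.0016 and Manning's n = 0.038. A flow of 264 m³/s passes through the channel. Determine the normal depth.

Manning's equation rearranged: A R^(2/3) = nQ / (1·√S) = 0.038 × 264 / (√0.0016) = 250.8.
Try y = 5.39 m: A R^(2/3) = 185.9 — low.
Try y = 7.51 m: A R^(2/3) = 409.9 — high.
Try y = 6.12 m: A R^(2/3) = 251 — close enough.

y_n = 6.12 m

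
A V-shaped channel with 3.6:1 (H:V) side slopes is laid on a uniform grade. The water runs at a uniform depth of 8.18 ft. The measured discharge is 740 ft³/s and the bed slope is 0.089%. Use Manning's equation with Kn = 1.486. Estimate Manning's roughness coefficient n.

n = 0.036

For a triangular section with side slope z = 3.6: A = zy² = 3.6×8.18² = 240.9 ft²; P = 2y√(1+z²) = 2×8.18×3.736 = 61.13 ft.
Hydraulic radius R = A/P = 240.9/61.13 = 3.941 ft.
Rearranging Manning's equation: n = (1.486/Q) A R^(2/3) S^(1/2) = (1.486/740) × 240.9 × 3.941^(2/3) × √0.00089 = 0.036.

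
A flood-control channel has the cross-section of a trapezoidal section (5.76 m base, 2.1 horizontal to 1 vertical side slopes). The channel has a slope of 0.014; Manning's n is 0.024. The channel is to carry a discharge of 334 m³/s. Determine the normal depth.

y_n = 3.34 m

Manning's equation rearranged: A R^(2/3) = nQ / (1·√S) = 0.024 × 334 / (√0.014) = 67.75.
At y = 3.8 m: A R^(2/3) = 89.06 — too large.
At y = 2.99 m: A R^(2/3) = 53.86 — too small.
At y = 3.34 m: A R^(2/3) = 67.8 — matches.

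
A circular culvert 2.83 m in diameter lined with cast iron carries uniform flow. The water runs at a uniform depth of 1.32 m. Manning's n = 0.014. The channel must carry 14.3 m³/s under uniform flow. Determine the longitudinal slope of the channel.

For a circular section of diameter D = 2.83 m at depth y = 1.32 m, the central angle is θ = 2 arccos(1 − 2y/D) = 3.007 rad. Then A = (D²/8)(θ − sin θ) = 2.876 m² and P = Dθ/2 = 4.255 m.
Hydraulic radius R = A/P = 2.876/4.255 = 0.676 m.
From Manning's equation, S = [nQ / (1 A R^(2/3))]² = [0.014 × 14.3 / (1 × 2.876 × 0.676^(2/3))]² = 0.00817.

S = 0.00817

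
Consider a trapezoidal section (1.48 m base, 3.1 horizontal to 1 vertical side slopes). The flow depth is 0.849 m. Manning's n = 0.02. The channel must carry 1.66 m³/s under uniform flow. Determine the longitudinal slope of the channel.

S = 0.000229

With bottom width b = 1.48 m and side slope z = 3.1: A = (b + zy)y = (1.48 + 3.1×0.849)×0.849 = 3.491 m²; P = b + 2y√(1+z²) = 1.48 + 2×0.849×3.257 = 7.011 m.
Hydraulic radius R = A/P = 3.491/7.011 = 0.4979 m.
From Manning's equation, S = [nQ / (1 A R^(2/3))]² = [0.02 × 1.66 / (1 × 3.491 × 0.4979^(2/3))]² = 0.000229.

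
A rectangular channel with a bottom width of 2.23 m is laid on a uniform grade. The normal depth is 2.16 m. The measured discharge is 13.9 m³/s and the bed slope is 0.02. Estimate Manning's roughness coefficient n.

Flow area A = b·y = 2.23 × 2.16 = 4.817 m². Wetted perimeter P = b + 2y = 2.23 + 2×2.16 = 6.55 m.
Hydraulic radius R = A/P = 4.817/6.55 = 0.7354 m.
Rearranging Manning's equation: n = (1/Q) A R^(2/3) S^(1/2) = (1/13.9) × 4.817 × 0.7354^(2/3) × √0.02 = 0.0399.

n = 0.0399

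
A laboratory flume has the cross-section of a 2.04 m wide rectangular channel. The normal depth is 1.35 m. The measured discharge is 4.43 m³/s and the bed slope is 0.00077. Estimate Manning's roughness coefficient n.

Flow area A = b·y = 2.04 × 1.35 = 2.754 m². Wetted perimeter P = b + 2y = 2.04 + 2×1.35 = 4.74 m.
Hydraulic radius R = A/P = 2.754/4.74 = 0.581 m.
Rearranging Manning's equation: n = (1/Q) A R^(2/3) S^(1/2) = (1/4.43) × 2.754 × 0.581^(2/3) × √0.00077 = 0.012.

n = 0.012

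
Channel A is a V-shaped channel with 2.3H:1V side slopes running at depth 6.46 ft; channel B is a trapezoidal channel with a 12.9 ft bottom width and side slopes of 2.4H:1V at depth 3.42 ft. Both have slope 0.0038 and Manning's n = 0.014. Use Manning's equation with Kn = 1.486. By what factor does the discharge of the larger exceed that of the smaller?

1.55

Channel A: For a triangular section with side slope z = 2.3: A = zy² = 2.3×6.46² = 95.98 ft²; P = 2y√(1+z²) = 2×6.46×2.508 = 32.4 ft. Hydraulic radius R = A/P = 95.98/32.4 = 2.962 ft. Q_A = (1.486/0.014)·95.98·2.962^(2/3)·√0.0038 = 1295 ft³/s.
Channel B: With bottom width b = 12.9 ft and side slope z = 2.4: A = (b + zy)y = (12.9 + 2.4×3.42)×3.42 = 72.19 ft²; P = b + 2y√(1+z²) = 12.9 + 2×3.42×2.6 = 30.68 ft. Hydraulic radius R = A/P = 72.19/30.68 = 2.353 ft. Q_B = (1.486/0.014)·72.19·2.353^(2/3)·√0.0038 = 835.5 ft³/s.
The larger discharge is 1295 ft³/s and the smaller is 835.5 ft³/s; the ratio is 1.55.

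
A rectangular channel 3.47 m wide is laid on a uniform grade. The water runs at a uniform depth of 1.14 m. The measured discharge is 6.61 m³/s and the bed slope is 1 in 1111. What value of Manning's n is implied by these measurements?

Flow area A = b·y = 3.47 × 1.14 = 3.956 m². Wetted perimeter P = b + 2y = 3.47 + 2×1.14 = 5.75 m.
Hydraulic radius R = A/P = 3.956/5.75 = 0.688 m.
Rearranging Manning's equation: n = (1/Q) A R^(2/3) S^(1/2) = (1/6.61) × 3.956 × 0.688^(2/3) × √0.0009001 = 0.014.

n = 0.014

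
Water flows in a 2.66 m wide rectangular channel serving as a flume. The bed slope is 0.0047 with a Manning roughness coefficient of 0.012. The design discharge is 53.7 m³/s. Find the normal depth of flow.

Manning's equation rearranged: A R^(2/3) = nQ / (1·√S) = 0.012 × 53.7 / (√0.0047) = 9.4.
Trying y = 2.59 m: A R^(2/3) = 6.321 — too small.
Trying y = 4.06 m: A R^(2/3) = 10.81 — too large.
Trying y = 3.6 m: A R^(2/3) = 9.391 — close enough.

y_n = 3.6 m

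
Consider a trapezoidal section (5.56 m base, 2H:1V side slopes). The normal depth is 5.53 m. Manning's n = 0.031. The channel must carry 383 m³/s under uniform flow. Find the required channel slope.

With bottom width b = 5.56 m and side slope z = 2: A = (b + zy)y = (5.56 + 2×5.53)×5.53 = 91.91 m²; P = b + 2y√(1+z²) = 5.56 + 2×5.53×2.236 = 30.29 m.
Hydraulic radius R = A/P = 91.91/30.29 = 3.034 m.
From Manning's equation, S = [nQ / (1 A R^(2/3))]² = [0.031 × 383 / (1 × 91.91 × 3.034^(2/3))]² = 0.0038.

S = 0.0038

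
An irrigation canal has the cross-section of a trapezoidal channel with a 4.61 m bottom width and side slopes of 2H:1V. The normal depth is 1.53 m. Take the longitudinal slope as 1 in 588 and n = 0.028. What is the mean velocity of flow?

With bottom width b = 4.61 m and side slope z = 2: A = (b + zy)y = (4.61 + 2×1.53)×1.53 = 11.74 m²; P = b + 2y√(1+z²) = 4.61 + 2×1.53×2.236 = 11.45 m.
Hydraulic radius R = A/P = 11.74/11.45 = 1.025 m.
From Manning's equation, V = (1/n) R^(2/3) S^(1/2) = (1/0.028) × 1.025^(2/3) × 0.001701^(1/2) = 1.5 m/s.

V = 1.5 m/s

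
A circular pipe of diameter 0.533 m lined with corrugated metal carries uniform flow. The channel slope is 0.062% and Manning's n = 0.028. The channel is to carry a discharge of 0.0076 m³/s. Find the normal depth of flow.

Manning's equation rearranged: A R^(2/3) = nQ / (1·√S) = 0.028 × 0.0076 / (√0.00062) = 0.008546.
At y = 0.164 m: A R^(2/3) = 0.01197 — too large.
At y = 0.111 m: A R^(2/3) = 0.005532 — too small.
At y = 0.138 m: A R^(2/3) = 0.008546 — ≈ 0.008546.

y_n = 0.138 m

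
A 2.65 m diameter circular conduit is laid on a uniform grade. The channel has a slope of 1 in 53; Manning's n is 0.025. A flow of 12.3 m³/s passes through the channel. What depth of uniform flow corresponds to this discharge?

Manning's equation rearranged: A R^(2/3) = nQ / (1·√S) = 0.025 × 12.3 / (√0.01887) = 2.239.
At y = 1.71 m: A R^(2/3) = 3.138 — over.
At y = 1.38 m: A R^(2/3) = 2.244 — matches.

y_n = 1.38 m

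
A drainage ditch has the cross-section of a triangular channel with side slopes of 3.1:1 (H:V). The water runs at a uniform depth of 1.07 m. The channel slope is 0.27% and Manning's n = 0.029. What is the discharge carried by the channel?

For a triangular section with side slope z = 3.1: A = zy² = 3.1×1.07² = 3.549 m²; P = 2y√(1+z²) = 2×1.07×3.257 = 6.971 m.
Hydraulic radius R = A/P = 3.549/6.971 = 0.5092 m.
Manning's equation: Q = (1/n) A R^(2/3) S^(1/2) = (1/0.029) × 3.549 × 0.5092^(2/3) × 0.0027^(1/2) = 4.05 m³/s.

Q = 4.05 m³/s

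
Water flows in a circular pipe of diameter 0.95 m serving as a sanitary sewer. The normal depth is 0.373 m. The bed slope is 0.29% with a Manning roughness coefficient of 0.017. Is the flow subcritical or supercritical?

subcritical

For a circular section of diameter D = 0.95 m at depth y = 0.373 m, the central angle is θ = 2 arccos(1 − 2y/D) = 2.709 rad. Then A = (D²/8)(θ − sin θ) = 0.2583 m² and P = Dθ/2 = 1.287 m.
Hydraulic radius R = A/P = 0.2583/1.287 = 0.2007 m.
V = (1/n) R^(2/3) √S = (1/0.017) × 0.2007^(2/3) × √0.0029 = 1.086 m/s. Hydraulic depth D_h = A/T = 0.2583/0.9278 = 0.2783 m.
Froude number Fr = V/√(g·D_h) = 1.086/√(9.81×0.2783) = 0.657, which is less than 1, so the flow is subcritical.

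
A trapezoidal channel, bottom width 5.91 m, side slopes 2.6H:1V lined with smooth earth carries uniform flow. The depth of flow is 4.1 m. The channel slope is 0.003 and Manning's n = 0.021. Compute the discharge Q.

With bottom width b = 5.91 m and side slope z = 2.6: A = (b + zy)y = (5.91 + 2.6×4.1)×4.1 = 67.94 m²; P = b + 2y√(1+z²) = 5.91 + 2×4.1×2.786 = 28.75 m.
Hydraulic radius R = A/P = 67.94/28.75 = 2.363 m.
Manning's equation: Q = (1/n) A R^(2/3) S^(1/2) = (1/0.021) × 67.94 × 2.363^(2/3) × 0.003^(1/2) = 314 m³/s.

Q = 314 m³/s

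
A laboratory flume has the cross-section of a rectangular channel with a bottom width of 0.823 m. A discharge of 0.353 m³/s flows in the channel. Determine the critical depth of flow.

For a rectangular channel, critical depth y_c = (q²/g)^(1/3) where q = Q/b = 0.353/0.823 = 0.4289 m²/s.
So y_c = (0.4289²/9.81)^(1/3) = 0.266 m.

y_c = 0.266 m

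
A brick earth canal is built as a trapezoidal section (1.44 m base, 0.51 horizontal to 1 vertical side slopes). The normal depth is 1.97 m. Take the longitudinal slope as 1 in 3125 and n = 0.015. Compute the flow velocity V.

V = 1.05 m/s

With bottom width b = 1.44 m and side slope z = 0.51: A = (b + zy)y = (1.44 + 0.51×1.97)×1.97 = 4.816 m²; P = b + 2y√(1+z²) = 1.44 + 2×1.97×1.123 = 5.863 m.
Hydraulic radius R = A/P = 4.816/5.863 = 0.8215 m.
From Manning's equation, V = (1/n) R^(2/3) S^(1/2) = (1/0.015) × 0.8215^(2/3) × 0.00032^(1/2) = 1.05 m/s.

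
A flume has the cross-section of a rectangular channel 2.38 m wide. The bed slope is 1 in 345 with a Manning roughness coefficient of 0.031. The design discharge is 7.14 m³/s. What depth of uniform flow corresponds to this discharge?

y_n = 2.08 m

Manning's equation rearranged: A R^(2/3) = nQ / (1·√S) = 0.031 × 7.14 / (√0.002899) = 4.111.
Try y = 1.66 m: A R^(2/3) = 3.094 — too small.
Try y = 2.63 m: A R^(2/3) = 5.481 — too large.
Try y = 2.08 m: A R^(2/3) = 4.112 — close enough.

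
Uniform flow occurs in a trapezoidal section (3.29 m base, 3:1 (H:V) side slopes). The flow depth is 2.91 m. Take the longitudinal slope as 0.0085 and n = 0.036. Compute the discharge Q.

Q = 123 m³/s

With bottom width b = 3.29 m and side slope z = 3: A = (b + zy)y = (3.29 + 3×2.91)×2.91 = 34.98 m²; P = b + 2y√(1+z²) = 3.29 + 2×2.91×3.162 = 21.69 m.
Hydraulic radius R = A/P = 34.98/21.69 = 1.612 m.
Manning's equation: Q = (1/n) A R^(2/3) S^(1/2) = (1/0.036) × 34.98 × 1.612^(2/3) × 0.0085^(1/2) = 123 m³/s.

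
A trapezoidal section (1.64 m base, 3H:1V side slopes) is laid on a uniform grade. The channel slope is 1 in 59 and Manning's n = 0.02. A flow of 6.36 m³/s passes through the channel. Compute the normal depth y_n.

y_n = 0.571 m

Manning's equation rearranged: A R^(2/3) = nQ / (1·√S) = 0.02 × 6.36 / (√0.01695) = 0.977.
At y = 0.474 m: A R^(2/3) = 0.669 — too small.
At y = 0.625 m: A R^(2/3) = 1.178 — too large.
At y = 0.571 m: A R^(2/3) = 0.9771 — matches.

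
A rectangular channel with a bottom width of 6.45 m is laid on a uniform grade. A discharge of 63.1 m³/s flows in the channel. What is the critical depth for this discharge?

For a rectangular channel, critical depth y_c = (q²/g)^(1/3) where q = Q/b = 63.1/6.45 = 9.783 m²/s.
So y_c = (9.783²/9.81)^(1/3) = 2.14 m.

y_c = 2.14 m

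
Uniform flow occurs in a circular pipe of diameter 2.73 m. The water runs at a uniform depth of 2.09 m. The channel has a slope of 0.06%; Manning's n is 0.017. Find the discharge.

For a circular section of diameter D = 2.73 m at depth y = 2.09 m, the central angle is θ = 2 arccos(1 − 2y/D) = 4.261 rad. Then A = (D²/8)(θ − sin θ) = 4.809 m² and P = Dθ/2 = 5.817 m.
Hydraulic radius R = A/P = 4.809/5.817 = 0.8266 m.
Manning's equation: Q = (1/n) A R^(2/3) S^(1/2) = (1/0.017) × 4.809 × 0.8266^(2/3) × 0.0006^(1/2) = 6.1 m³/s.

Q = 6.1 m³/s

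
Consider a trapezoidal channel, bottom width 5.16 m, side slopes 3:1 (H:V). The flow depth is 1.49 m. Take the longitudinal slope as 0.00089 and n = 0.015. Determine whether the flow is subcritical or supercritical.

With bottom width b = 5.16 m and side slope z = 3: A = (b + zy)y = (5.16 + 3×1.49)×1.49 = 14.35 m²; P = b + 2y√(1+z²) = 5.16 + 2×1.49×3.162 = 14.58 m.
Hydraulic radius R = A/P = 14.35/14.58 = 0.9839 m.
V = (1/n) R^(2/3) √S = (1/0.015) × 0.9839^(2/3) × √0.00089 = 1.967 m/s. Hydraulic depth D_h = A/T = 14.35/14.1 = 1.018 m.
Froude number Fr = V/√(g·D_h) = 1.967/√(9.81×1.018) = 0.623, which is less than 1, so the flow is subcritical.

subcritical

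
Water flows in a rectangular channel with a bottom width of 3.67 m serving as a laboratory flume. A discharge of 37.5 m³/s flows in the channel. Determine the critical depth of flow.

y_c = 2.2 m

For a rectangular channel, critical depth y_c = (q²/g)^(1/3) where q = Q/b = 37.5/3.67 = 10.22 m²/s.
So y_c = (10.22²/9.81)^(1/3) = 2.2 m.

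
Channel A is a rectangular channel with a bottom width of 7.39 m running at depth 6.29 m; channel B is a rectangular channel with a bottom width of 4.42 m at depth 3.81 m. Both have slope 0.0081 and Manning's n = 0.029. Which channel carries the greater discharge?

Channel A: Flow area A = b·y = 7.39 × 6.29 = 46.48 m². Wetted perimeter P = b + 2y = 7.39 + 2×6.29 = 19.97 m. Hydraulic radius R = A/P = 46.48/19.97 = 2.328 m. Q_A = (1/0.029)·46.48·2.328^(2/3)·√0.0081 = 253.4 m³/s.
Channel B: Flow area A = b·y = 4.42 × 3.81 = 16.84 m². Wetted perimeter P = b + 2y = 4.42 + 2×3.81 = 12.04 m. Hydraulic radius R = A/P = 16.84/12.04 = 1.399 m. Q_B = (1/0.029)·16.84·1.399^(2/3)·√0.0081 = 65.36 m³/s.
Q_A = 253.4 m³/s vs Q_B = 65.36 m³/s, so channel A carries more.

channel A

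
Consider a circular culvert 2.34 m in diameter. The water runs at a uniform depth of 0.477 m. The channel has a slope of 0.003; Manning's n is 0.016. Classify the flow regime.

For a circular section of diameter D = 2.34 m at depth y = 0.477 m, the central angle is θ = 2 arccos(1 − 2y/D) = 1.874 rad. Then A = (D²/8)(θ − sin θ) = 0.6292 m² and P = Dθ/2 = 2.192 m.
Hydraulic radius R = A/P = 0.6292/2.192 = 0.287 m.
V = (1/n) R^(2/3) √S = (1/0.016) × 0.287^(2/3) × √0.003 = 1.489 m/s. Hydraulic depth D_h = A/T = 0.6292/1.885 = 0.3337 m.
Froude number Fr = V/√(g·D_h) = 1.489/√(9.81×0.3337) = 0.823, which is less than 1, so the flow is subcritical.

subcritical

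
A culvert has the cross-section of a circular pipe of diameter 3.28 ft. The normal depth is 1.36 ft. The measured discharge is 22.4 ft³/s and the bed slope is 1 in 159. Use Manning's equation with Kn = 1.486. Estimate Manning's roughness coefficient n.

For a circular section of diameter D = 3.28 ft at depth y = 1.36 ft, the central angle is θ = 2 arccos(1 − 2y/D) = 2.798 rad. Then A = (D²/8)(θ − sin θ) = 3.311 ft² and P = Dθ/2 = 4.589 ft.
Hydraulic radius R = A/P = 3.311/4.589 = 0.7214 ft.
Rearranging Manning's equation: n = (1.486/Q) A R^(2/3) S^(1/2) = (1.486/22.4) × 3.311 × 0.7214^(2/3) × √0.006289 = 0.014.

n = 0.014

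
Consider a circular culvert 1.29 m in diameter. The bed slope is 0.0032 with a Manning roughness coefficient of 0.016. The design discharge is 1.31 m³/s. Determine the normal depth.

Manning's equation rearranged: A R^(2/3) = nQ / (1·√S) = 0.016 × 1.31 / (√0.0032) = 0.3705.
At y = 0.794 m: A R^(2/3) = 0.4292 — over.
At y = 0.722 m: A R^(2/3) = 0.3703 — matches.

y_n = 0.722 m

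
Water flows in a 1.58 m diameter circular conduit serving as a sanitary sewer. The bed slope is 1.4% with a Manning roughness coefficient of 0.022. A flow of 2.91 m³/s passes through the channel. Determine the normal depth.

Manning's equation rearranged: A R^(2/3) = nQ / (1·√S) = 0.022 × 2.91 / (√0.014) = 0.5411.
At y = 0.664 m: A R^(2/3) = 0.3891 — low.
At y = 0.802 m: A R^(2/3) = 0.5414 — matches.

y_n = 0.802 m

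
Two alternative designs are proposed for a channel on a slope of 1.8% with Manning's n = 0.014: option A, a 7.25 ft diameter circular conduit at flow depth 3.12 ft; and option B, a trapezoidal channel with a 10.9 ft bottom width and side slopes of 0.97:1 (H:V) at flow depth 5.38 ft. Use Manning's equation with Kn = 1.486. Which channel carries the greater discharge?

channel B

Channel A: For a circular section of diameter D = 7.25 ft at depth y = 3.12 ft, the central angle is θ = 2 arccos(1 − 2y/D) = 2.862 rad. Then A = (D²/8)(θ − sin θ) = 16.99 ft² and P = Dθ/2 = 10.37 ft. Hydraulic radius R = A/P = 16.99/10.37 = 1.638 ft. Q_A = (1.486/0.014)·16.99·1.638^(2/3)·√0.018 = 336.2 ft³/s.
Channel B: With bottom width b = 10.9 ft and side slope z = 0.97: A = (b + zy)y = (10.9 + 0.97×5.38)×5.38 = 86.72 ft²; P = b + 2y√(1+z²) = 10.9 + 2×5.38×1.393 = 25.89 ft. Hydraulic radius R = A/P = 86.72/25.89 = 3.349 ft. Q_B = (1.486/0.014)·86.72·3.349^(2/3)·√0.018 = 2765 ft³/s.
Q_A = 336.2 ft³/s vs Q_B = 2765 ft³/s, so channel B carries more.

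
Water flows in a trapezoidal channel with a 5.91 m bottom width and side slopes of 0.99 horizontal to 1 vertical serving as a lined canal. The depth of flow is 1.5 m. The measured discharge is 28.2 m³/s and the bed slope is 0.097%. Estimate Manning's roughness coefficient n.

n = 0.013

With bottom width b = 5.91 m and side slope z = 0.99: A = (b + zy)y = (5.91 + 0.99×1.5)×1.5 = 11.09 m²; P = b + 2y√(1+z²) = 5.91 + 2×1.5×1.407 = 10.13 m.
Hydraulic radius R = A/P = 11.09/10.13 = 1.095 m.
Rearranging Manning's equation: n = (1/Q) A R^(2/3) S^(1/2) = (1/28.2) × 11.09 × 1.095^(2/3) × √0.00097 = 0.013.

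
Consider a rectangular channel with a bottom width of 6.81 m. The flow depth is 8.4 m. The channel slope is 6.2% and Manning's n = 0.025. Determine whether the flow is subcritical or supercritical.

Flow area A = b·y = 6.81 × 8.4 = 57.2 m². Wetted perimeter P = b + 2y = 6.81 + 2×8.4 = 23.61 m.
Hydraulic radius R = A/P = 57.2/23.61 = 2.423 m.
V = (1/n) R^(2/3) √S = (1/0.025) × 2.423^(2/3) × √0.062 = 17.97 m/s. Hydraulic depth D_h = A/T = 57.2/6.81 = 8.4 m.
Froude number Fr = V/√(g·D_h) = 17.97/√(9.81×8.4) = 1.98, which is greater than 1, so the flow is supercritical.

supercritical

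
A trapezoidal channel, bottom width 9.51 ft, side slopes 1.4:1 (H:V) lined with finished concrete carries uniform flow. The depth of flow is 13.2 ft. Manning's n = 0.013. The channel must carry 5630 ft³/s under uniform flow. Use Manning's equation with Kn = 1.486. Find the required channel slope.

With bottom width b = 9.51 ft and side slope z = 1.4: A = (b + zy)y = (9.51 + 1.4×13.2)×13.2 = 369.5 ft²; P = b + 2y√(1+z²) = 9.51 + 2×13.2×1.72 = 54.93 ft.
Hydraulic radius R = A/P = 369.5/54.93 = 6.726 ft.
From Manning's equation, S = [nQ / (1.486 A R^(2/3))]² = [0.013 × 5630 / (1.486 × 369.5 × 6.726^(2/3))]² = 0.0014.

S = 0.0014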